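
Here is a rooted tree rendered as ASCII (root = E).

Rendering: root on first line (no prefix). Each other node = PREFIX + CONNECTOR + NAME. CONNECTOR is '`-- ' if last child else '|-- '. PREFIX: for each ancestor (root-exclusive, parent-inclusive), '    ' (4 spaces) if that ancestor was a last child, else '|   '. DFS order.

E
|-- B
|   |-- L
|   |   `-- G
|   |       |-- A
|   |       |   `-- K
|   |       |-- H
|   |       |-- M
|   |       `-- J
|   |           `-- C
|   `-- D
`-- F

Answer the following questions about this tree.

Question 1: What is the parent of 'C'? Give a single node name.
Scan adjacency: C appears as child of J

Answer: J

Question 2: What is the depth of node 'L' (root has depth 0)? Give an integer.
Answer: 2

Derivation:
Path from root to L: E -> B -> L
Depth = number of edges = 2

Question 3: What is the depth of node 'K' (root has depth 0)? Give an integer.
Answer: 5

Derivation:
Path from root to K: E -> B -> L -> G -> A -> K
Depth = number of edges = 5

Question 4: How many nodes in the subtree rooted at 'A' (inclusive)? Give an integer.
Subtree rooted at A contains: A, K
Count = 2

Answer: 2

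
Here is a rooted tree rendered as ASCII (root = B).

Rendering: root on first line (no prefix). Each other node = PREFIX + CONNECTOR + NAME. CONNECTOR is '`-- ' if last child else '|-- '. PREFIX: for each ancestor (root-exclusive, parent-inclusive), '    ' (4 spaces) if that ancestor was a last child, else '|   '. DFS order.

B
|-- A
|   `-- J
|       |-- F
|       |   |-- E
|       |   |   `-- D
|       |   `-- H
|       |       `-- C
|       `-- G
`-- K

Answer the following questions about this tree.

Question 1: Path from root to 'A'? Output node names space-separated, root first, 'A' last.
Walk down from root: B -> A

Answer: B A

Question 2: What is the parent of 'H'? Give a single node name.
Scan adjacency: H appears as child of F

Answer: F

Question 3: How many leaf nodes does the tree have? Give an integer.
Leaves (nodes with no children): C, D, G, K

Answer: 4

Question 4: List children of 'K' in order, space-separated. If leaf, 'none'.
Answer: none

Derivation:
Node K's children (from adjacency): (leaf)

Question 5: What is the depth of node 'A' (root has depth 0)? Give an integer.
Answer: 1

Derivation:
Path from root to A: B -> A
Depth = number of edges = 1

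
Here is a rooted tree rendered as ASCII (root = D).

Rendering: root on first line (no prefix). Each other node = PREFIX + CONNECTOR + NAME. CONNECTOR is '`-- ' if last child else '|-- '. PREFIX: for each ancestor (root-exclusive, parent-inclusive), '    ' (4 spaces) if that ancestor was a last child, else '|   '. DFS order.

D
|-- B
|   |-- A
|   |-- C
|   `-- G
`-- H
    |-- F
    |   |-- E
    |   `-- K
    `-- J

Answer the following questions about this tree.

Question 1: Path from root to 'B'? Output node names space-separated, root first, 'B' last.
Answer: D B

Derivation:
Walk down from root: D -> B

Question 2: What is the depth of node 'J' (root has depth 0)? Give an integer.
Path from root to J: D -> H -> J
Depth = number of edges = 2

Answer: 2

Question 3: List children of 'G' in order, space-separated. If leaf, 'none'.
Node G's children (from adjacency): (leaf)

Answer: none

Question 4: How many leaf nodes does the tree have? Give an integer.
Answer: 6

Derivation:
Leaves (nodes with no children): A, C, E, G, J, K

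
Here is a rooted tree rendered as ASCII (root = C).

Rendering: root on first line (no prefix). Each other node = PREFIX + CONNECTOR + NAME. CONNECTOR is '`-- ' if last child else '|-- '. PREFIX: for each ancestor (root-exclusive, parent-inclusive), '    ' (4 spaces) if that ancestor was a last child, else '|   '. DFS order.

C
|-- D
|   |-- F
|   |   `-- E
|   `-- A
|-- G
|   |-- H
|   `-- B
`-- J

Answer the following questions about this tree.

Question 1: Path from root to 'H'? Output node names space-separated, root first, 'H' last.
Answer: C G H

Derivation:
Walk down from root: C -> G -> H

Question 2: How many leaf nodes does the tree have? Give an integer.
Leaves (nodes with no children): A, B, E, H, J

Answer: 5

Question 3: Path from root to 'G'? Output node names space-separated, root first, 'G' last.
Walk down from root: C -> G

Answer: C G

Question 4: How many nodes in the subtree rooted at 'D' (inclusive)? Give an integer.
Subtree rooted at D contains: A, D, E, F
Count = 4

Answer: 4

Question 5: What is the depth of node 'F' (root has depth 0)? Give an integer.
Answer: 2

Derivation:
Path from root to F: C -> D -> F
Depth = number of edges = 2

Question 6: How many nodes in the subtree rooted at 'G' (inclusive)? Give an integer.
Subtree rooted at G contains: B, G, H
Count = 3

Answer: 3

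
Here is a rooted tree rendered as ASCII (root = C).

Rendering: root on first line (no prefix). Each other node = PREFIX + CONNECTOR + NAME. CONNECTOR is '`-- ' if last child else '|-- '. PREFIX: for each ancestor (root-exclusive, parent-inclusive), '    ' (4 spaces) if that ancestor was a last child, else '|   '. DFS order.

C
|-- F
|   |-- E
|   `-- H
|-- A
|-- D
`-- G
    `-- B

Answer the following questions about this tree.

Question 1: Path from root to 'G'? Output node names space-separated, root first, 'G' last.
Walk down from root: C -> G

Answer: C G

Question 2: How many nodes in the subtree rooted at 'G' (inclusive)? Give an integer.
Subtree rooted at G contains: B, G
Count = 2

Answer: 2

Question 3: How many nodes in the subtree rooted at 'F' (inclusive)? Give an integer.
Answer: 3

Derivation:
Subtree rooted at F contains: E, F, H
Count = 3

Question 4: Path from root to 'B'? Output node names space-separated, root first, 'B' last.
Walk down from root: C -> G -> B

Answer: C G B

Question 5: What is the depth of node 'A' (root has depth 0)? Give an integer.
Answer: 1

Derivation:
Path from root to A: C -> A
Depth = number of edges = 1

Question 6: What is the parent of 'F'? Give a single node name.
Scan adjacency: F appears as child of C

Answer: C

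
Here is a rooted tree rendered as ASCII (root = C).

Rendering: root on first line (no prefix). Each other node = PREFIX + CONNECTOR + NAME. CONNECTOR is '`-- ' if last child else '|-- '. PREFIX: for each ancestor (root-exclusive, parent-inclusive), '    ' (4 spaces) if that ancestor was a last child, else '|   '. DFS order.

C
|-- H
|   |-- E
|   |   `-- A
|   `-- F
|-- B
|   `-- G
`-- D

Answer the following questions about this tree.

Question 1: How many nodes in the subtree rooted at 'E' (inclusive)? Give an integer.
Answer: 2

Derivation:
Subtree rooted at E contains: A, E
Count = 2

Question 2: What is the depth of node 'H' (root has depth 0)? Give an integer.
Answer: 1

Derivation:
Path from root to H: C -> H
Depth = number of edges = 1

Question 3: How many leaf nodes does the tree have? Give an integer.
Leaves (nodes with no children): A, D, F, G

Answer: 4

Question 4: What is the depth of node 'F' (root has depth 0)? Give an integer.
Answer: 2

Derivation:
Path from root to F: C -> H -> F
Depth = number of edges = 2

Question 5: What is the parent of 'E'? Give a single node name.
Answer: H

Derivation:
Scan adjacency: E appears as child of H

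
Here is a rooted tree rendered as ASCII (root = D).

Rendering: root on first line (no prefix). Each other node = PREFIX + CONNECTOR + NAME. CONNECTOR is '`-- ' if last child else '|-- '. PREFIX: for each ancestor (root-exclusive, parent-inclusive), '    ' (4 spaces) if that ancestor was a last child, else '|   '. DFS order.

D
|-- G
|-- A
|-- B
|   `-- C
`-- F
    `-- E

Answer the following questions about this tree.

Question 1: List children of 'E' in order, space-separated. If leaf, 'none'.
Node E's children (from adjacency): (leaf)

Answer: none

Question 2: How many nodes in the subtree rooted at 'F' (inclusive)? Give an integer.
Subtree rooted at F contains: E, F
Count = 2

Answer: 2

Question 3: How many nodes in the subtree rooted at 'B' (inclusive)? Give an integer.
Subtree rooted at B contains: B, C
Count = 2

Answer: 2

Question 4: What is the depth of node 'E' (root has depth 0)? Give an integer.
Path from root to E: D -> F -> E
Depth = number of edges = 2

Answer: 2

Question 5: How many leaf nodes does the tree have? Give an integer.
Leaves (nodes with no children): A, C, E, G

Answer: 4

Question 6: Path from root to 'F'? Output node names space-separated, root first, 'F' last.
Walk down from root: D -> F

Answer: D F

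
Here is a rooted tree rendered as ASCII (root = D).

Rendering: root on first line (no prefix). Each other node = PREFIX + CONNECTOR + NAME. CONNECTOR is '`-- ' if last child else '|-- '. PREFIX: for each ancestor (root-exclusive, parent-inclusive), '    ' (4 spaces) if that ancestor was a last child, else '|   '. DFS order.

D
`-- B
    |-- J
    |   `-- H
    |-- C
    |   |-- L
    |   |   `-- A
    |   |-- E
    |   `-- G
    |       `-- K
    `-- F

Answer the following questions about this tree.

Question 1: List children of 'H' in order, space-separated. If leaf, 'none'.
Node H's children (from adjacency): (leaf)

Answer: none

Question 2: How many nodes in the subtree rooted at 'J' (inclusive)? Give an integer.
Answer: 2

Derivation:
Subtree rooted at J contains: H, J
Count = 2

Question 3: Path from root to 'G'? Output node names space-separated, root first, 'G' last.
Answer: D B C G

Derivation:
Walk down from root: D -> B -> C -> G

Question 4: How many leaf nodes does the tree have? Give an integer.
Leaves (nodes with no children): A, E, F, H, K

Answer: 5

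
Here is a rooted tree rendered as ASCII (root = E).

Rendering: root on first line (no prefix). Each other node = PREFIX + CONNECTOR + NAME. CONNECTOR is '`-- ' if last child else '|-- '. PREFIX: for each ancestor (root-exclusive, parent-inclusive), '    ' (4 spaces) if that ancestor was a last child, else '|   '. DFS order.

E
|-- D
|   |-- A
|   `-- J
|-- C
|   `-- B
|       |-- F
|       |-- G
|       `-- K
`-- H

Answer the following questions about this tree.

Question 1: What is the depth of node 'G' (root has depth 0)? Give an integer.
Path from root to G: E -> C -> B -> G
Depth = number of edges = 3

Answer: 3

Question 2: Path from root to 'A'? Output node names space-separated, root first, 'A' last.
Walk down from root: E -> D -> A

Answer: E D A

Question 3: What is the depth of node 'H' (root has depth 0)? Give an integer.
Answer: 1

Derivation:
Path from root to H: E -> H
Depth = number of edges = 1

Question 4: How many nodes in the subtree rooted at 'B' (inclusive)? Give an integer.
Subtree rooted at B contains: B, F, G, K
Count = 4

Answer: 4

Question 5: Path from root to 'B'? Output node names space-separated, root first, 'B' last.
Walk down from root: E -> C -> B

Answer: E C B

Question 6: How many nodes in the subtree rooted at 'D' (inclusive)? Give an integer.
Subtree rooted at D contains: A, D, J
Count = 3

Answer: 3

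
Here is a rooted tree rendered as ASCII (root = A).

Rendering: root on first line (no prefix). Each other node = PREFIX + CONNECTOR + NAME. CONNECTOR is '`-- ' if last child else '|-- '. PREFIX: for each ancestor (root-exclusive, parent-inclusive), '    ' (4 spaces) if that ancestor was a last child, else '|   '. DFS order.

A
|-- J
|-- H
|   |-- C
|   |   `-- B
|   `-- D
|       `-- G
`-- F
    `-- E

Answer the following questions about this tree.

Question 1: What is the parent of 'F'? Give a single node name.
Scan adjacency: F appears as child of A

Answer: A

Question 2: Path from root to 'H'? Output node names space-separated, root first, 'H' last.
Walk down from root: A -> H

Answer: A H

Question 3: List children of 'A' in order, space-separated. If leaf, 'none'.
Answer: J H F

Derivation:
Node A's children (from adjacency): J, H, F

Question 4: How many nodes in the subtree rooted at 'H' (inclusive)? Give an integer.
Answer: 5

Derivation:
Subtree rooted at H contains: B, C, D, G, H
Count = 5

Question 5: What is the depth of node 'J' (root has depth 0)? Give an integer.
Path from root to J: A -> J
Depth = number of edges = 1

Answer: 1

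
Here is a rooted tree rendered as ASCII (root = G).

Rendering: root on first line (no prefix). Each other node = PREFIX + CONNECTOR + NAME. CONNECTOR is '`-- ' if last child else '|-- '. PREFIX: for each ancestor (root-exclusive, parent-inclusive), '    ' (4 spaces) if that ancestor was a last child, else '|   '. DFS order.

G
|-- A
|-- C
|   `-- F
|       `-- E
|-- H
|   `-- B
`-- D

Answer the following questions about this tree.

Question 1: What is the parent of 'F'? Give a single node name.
Answer: C

Derivation:
Scan adjacency: F appears as child of C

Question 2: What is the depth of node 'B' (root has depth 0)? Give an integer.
Answer: 2

Derivation:
Path from root to B: G -> H -> B
Depth = number of edges = 2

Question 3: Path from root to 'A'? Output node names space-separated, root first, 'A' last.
Answer: G A

Derivation:
Walk down from root: G -> A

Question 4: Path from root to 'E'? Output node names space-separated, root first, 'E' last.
Walk down from root: G -> C -> F -> E

Answer: G C F E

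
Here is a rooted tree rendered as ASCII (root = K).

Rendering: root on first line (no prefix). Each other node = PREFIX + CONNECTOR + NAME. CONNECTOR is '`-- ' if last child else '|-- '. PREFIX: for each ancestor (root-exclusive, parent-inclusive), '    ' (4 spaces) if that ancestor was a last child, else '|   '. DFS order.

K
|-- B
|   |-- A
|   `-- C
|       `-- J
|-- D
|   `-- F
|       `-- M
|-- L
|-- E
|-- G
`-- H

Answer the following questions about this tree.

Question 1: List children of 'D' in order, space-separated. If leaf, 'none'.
Node D's children (from adjacency): F

Answer: F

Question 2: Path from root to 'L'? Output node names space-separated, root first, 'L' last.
Walk down from root: K -> L

Answer: K L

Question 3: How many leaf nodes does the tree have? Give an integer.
Answer: 7

Derivation:
Leaves (nodes with no children): A, E, G, H, J, L, M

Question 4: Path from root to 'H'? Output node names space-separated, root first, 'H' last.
Walk down from root: K -> H

Answer: K H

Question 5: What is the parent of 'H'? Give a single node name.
Scan adjacency: H appears as child of K

Answer: K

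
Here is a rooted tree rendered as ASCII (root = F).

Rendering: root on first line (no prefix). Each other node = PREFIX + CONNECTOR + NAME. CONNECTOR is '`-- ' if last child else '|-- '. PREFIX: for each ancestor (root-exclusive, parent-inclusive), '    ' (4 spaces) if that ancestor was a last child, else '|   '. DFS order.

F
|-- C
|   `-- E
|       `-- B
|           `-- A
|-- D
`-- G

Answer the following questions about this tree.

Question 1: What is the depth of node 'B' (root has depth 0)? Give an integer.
Path from root to B: F -> C -> E -> B
Depth = number of edges = 3

Answer: 3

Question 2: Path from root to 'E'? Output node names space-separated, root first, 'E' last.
Answer: F C E

Derivation:
Walk down from root: F -> C -> E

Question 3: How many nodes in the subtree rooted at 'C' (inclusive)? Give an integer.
Subtree rooted at C contains: A, B, C, E
Count = 4

Answer: 4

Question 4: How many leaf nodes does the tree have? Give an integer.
Answer: 3

Derivation:
Leaves (nodes with no children): A, D, G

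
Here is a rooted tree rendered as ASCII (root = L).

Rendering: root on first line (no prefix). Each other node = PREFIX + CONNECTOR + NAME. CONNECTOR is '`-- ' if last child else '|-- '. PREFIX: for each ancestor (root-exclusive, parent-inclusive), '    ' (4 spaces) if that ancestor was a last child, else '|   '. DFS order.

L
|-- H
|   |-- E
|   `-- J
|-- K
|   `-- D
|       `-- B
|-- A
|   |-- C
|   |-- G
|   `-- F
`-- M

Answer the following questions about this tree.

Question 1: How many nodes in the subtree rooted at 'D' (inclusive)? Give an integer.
Answer: 2

Derivation:
Subtree rooted at D contains: B, D
Count = 2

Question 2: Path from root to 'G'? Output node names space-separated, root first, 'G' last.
Answer: L A G

Derivation:
Walk down from root: L -> A -> G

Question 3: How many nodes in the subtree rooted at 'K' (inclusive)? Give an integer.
Answer: 3

Derivation:
Subtree rooted at K contains: B, D, K
Count = 3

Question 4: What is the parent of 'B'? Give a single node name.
Scan adjacency: B appears as child of D

Answer: D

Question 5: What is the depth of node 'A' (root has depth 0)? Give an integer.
Answer: 1

Derivation:
Path from root to A: L -> A
Depth = number of edges = 1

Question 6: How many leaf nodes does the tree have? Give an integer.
Leaves (nodes with no children): B, C, E, F, G, J, M

Answer: 7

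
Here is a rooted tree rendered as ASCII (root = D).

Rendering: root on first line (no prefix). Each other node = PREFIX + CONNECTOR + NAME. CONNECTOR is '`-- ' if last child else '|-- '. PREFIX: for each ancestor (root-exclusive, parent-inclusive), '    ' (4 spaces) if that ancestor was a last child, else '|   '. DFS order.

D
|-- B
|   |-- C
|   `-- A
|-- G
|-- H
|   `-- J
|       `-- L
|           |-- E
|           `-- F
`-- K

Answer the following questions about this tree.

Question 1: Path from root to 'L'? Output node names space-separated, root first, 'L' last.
Answer: D H J L

Derivation:
Walk down from root: D -> H -> J -> L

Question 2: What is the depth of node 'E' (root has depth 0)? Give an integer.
Path from root to E: D -> H -> J -> L -> E
Depth = number of edges = 4

Answer: 4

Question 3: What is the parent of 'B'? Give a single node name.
Answer: D

Derivation:
Scan adjacency: B appears as child of D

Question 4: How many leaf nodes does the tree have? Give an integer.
Answer: 6

Derivation:
Leaves (nodes with no children): A, C, E, F, G, K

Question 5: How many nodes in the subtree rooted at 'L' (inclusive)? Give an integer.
Answer: 3

Derivation:
Subtree rooted at L contains: E, F, L
Count = 3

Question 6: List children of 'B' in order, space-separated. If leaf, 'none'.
Answer: C A

Derivation:
Node B's children (from adjacency): C, A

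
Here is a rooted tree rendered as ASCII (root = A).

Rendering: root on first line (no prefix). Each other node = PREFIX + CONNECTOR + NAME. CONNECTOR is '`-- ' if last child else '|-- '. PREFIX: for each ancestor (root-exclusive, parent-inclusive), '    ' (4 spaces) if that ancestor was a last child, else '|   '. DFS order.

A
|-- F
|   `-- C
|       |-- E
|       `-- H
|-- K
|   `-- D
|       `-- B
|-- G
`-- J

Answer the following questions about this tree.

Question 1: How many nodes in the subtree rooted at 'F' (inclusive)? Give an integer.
Answer: 4

Derivation:
Subtree rooted at F contains: C, E, F, H
Count = 4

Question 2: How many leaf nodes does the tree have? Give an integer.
Answer: 5

Derivation:
Leaves (nodes with no children): B, E, G, H, J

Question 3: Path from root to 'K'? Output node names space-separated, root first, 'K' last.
Answer: A K

Derivation:
Walk down from root: A -> K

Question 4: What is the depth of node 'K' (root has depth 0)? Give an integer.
Answer: 1

Derivation:
Path from root to K: A -> K
Depth = number of edges = 1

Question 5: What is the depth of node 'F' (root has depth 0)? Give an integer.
Path from root to F: A -> F
Depth = number of edges = 1

Answer: 1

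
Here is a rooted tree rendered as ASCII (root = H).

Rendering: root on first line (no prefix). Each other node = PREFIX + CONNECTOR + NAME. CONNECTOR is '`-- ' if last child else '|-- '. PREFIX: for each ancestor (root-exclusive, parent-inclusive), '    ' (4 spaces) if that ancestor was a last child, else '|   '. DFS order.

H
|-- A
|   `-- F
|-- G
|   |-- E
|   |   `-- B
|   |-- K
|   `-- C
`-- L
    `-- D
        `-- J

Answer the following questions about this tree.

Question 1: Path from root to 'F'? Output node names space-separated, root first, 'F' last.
Answer: H A F

Derivation:
Walk down from root: H -> A -> F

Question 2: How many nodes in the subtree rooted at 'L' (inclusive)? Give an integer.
Answer: 3

Derivation:
Subtree rooted at L contains: D, J, L
Count = 3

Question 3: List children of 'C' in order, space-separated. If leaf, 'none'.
Node C's children (from adjacency): (leaf)

Answer: none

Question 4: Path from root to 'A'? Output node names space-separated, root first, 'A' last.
Walk down from root: H -> A

Answer: H A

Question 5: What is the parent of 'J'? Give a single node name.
Scan adjacency: J appears as child of D

Answer: D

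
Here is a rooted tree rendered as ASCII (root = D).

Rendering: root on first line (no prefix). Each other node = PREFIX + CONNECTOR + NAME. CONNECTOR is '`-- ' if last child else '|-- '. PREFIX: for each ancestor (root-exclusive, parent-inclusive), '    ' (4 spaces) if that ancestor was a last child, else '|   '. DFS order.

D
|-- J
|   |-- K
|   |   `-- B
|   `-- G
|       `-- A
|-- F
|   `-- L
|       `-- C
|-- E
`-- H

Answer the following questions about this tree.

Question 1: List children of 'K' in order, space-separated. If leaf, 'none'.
Answer: B

Derivation:
Node K's children (from adjacency): B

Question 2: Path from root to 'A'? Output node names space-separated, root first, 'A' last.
Walk down from root: D -> J -> G -> A

Answer: D J G A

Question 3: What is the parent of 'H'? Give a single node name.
Scan adjacency: H appears as child of D

Answer: D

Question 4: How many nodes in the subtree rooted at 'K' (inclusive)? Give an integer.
Answer: 2

Derivation:
Subtree rooted at K contains: B, K
Count = 2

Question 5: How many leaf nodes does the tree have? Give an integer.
Answer: 5

Derivation:
Leaves (nodes with no children): A, B, C, E, H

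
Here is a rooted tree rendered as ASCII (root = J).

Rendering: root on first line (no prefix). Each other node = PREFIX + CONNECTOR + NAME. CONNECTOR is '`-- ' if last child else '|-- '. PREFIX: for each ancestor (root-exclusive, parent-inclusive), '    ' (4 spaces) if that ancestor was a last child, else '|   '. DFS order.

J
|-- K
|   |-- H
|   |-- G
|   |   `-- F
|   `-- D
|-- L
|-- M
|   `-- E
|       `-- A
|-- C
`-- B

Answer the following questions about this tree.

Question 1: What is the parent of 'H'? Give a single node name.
Scan adjacency: H appears as child of K

Answer: K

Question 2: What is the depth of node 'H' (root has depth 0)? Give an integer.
Answer: 2

Derivation:
Path from root to H: J -> K -> H
Depth = number of edges = 2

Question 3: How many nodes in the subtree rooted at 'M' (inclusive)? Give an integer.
Subtree rooted at M contains: A, E, M
Count = 3

Answer: 3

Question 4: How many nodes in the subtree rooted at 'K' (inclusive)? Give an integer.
Answer: 5

Derivation:
Subtree rooted at K contains: D, F, G, H, K
Count = 5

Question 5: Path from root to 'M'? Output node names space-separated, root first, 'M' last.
Walk down from root: J -> M

Answer: J M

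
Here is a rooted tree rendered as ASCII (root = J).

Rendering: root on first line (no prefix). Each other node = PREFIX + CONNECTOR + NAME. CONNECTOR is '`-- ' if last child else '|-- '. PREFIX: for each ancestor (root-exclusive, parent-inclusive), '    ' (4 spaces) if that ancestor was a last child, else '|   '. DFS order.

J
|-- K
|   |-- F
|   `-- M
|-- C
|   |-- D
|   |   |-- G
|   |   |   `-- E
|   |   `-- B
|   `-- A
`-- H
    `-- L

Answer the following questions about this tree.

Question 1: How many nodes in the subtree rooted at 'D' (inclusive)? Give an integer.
Answer: 4

Derivation:
Subtree rooted at D contains: B, D, E, G
Count = 4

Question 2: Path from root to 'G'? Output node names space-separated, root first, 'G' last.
Answer: J C D G

Derivation:
Walk down from root: J -> C -> D -> G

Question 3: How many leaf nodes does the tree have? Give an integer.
Leaves (nodes with no children): A, B, E, F, L, M

Answer: 6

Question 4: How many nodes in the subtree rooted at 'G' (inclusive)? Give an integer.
Subtree rooted at G contains: E, G
Count = 2

Answer: 2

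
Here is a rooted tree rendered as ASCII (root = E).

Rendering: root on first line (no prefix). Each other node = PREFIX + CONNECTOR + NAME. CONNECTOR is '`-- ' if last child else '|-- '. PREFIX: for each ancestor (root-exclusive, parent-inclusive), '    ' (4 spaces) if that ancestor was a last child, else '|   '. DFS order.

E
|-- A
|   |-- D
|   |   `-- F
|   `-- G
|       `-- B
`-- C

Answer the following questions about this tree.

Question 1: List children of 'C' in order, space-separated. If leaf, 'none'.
Node C's children (from adjacency): (leaf)

Answer: none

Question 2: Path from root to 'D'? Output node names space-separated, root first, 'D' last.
Walk down from root: E -> A -> D

Answer: E A D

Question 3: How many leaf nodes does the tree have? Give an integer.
Leaves (nodes with no children): B, C, F

Answer: 3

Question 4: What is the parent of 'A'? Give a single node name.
Answer: E

Derivation:
Scan adjacency: A appears as child of E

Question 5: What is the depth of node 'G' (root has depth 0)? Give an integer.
Answer: 2

Derivation:
Path from root to G: E -> A -> G
Depth = number of edges = 2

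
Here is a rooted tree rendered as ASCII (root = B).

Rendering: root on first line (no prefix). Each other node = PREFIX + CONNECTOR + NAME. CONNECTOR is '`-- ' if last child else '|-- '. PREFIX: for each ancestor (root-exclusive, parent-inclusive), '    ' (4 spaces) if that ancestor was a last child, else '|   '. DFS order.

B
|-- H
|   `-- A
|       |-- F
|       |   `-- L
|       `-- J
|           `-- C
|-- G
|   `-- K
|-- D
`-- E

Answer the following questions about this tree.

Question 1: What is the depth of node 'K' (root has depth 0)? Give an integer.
Path from root to K: B -> G -> K
Depth = number of edges = 2

Answer: 2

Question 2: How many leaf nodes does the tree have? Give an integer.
Leaves (nodes with no children): C, D, E, K, L

Answer: 5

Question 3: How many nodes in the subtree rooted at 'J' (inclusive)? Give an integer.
Subtree rooted at J contains: C, J
Count = 2

Answer: 2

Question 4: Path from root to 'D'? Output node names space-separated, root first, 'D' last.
Answer: B D

Derivation:
Walk down from root: B -> D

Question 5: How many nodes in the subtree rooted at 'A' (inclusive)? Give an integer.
Answer: 5

Derivation:
Subtree rooted at A contains: A, C, F, J, L
Count = 5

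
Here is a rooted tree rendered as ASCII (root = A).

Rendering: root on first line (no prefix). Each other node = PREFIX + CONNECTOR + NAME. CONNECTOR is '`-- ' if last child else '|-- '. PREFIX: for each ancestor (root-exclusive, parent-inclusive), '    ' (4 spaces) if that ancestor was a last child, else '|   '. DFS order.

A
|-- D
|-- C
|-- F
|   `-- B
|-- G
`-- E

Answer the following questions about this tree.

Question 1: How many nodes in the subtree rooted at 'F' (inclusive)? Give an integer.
Subtree rooted at F contains: B, F
Count = 2

Answer: 2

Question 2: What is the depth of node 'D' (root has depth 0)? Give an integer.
Answer: 1

Derivation:
Path from root to D: A -> D
Depth = number of edges = 1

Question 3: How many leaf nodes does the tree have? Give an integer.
Answer: 5

Derivation:
Leaves (nodes with no children): B, C, D, E, G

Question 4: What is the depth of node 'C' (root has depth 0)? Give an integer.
Answer: 1

Derivation:
Path from root to C: A -> C
Depth = number of edges = 1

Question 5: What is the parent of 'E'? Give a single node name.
Answer: A

Derivation:
Scan adjacency: E appears as child of A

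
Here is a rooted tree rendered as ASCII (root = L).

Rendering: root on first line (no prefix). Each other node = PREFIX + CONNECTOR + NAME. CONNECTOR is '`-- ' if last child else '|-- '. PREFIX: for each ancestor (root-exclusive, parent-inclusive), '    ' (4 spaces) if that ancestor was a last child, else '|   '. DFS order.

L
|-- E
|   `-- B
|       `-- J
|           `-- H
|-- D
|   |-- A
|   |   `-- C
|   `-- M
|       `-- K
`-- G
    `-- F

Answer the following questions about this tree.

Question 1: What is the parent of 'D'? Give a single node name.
Scan adjacency: D appears as child of L

Answer: L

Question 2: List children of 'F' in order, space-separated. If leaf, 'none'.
Answer: none

Derivation:
Node F's children (from adjacency): (leaf)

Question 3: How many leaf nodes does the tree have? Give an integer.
Leaves (nodes with no children): C, F, H, K

Answer: 4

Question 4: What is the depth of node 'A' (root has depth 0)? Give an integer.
Answer: 2

Derivation:
Path from root to A: L -> D -> A
Depth = number of edges = 2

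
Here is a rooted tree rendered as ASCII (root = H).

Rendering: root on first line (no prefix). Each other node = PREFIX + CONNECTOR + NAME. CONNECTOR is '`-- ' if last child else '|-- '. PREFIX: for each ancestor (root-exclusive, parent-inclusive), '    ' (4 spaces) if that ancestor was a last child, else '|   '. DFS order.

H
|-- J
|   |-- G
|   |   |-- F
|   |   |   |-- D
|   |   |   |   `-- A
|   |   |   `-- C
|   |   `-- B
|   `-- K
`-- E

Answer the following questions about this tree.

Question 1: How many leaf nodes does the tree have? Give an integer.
Answer: 5

Derivation:
Leaves (nodes with no children): A, B, C, E, K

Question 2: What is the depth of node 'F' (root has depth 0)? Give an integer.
Answer: 3

Derivation:
Path from root to F: H -> J -> G -> F
Depth = number of edges = 3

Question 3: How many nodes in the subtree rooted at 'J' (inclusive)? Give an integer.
Answer: 8

Derivation:
Subtree rooted at J contains: A, B, C, D, F, G, J, K
Count = 8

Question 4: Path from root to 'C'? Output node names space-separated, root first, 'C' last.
Walk down from root: H -> J -> G -> F -> C

Answer: H J G F C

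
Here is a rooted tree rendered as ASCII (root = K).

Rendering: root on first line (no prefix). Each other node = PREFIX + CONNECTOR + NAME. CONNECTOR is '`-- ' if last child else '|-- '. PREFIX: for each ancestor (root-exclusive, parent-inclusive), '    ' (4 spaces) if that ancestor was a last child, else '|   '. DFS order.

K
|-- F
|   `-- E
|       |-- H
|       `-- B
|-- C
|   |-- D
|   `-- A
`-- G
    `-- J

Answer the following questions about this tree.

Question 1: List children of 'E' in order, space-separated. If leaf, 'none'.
Node E's children (from adjacency): H, B

Answer: H B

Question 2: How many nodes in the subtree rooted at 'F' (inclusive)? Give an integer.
Answer: 4

Derivation:
Subtree rooted at F contains: B, E, F, H
Count = 4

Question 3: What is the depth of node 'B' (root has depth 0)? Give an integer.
Answer: 3

Derivation:
Path from root to B: K -> F -> E -> B
Depth = number of edges = 3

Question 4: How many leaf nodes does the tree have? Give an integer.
Leaves (nodes with no children): A, B, D, H, J

Answer: 5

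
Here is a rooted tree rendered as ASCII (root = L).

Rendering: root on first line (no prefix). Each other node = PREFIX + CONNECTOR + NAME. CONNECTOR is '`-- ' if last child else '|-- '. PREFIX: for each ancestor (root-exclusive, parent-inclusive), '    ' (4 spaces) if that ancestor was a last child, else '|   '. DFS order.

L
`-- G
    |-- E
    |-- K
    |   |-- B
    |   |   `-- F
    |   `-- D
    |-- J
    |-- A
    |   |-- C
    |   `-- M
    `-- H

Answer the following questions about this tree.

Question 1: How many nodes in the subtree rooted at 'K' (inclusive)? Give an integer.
Answer: 4

Derivation:
Subtree rooted at K contains: B, D, F, K
Count = 4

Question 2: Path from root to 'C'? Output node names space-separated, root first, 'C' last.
Walk down from root: L -> G -> A -> C

Answer: L G A C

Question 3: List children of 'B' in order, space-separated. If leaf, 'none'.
Answer: F

Derivation:
Node B's children (from adjacency): F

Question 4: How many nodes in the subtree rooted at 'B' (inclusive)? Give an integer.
Subtree rooted at B contains: B, F
Count = 2

Answer: 2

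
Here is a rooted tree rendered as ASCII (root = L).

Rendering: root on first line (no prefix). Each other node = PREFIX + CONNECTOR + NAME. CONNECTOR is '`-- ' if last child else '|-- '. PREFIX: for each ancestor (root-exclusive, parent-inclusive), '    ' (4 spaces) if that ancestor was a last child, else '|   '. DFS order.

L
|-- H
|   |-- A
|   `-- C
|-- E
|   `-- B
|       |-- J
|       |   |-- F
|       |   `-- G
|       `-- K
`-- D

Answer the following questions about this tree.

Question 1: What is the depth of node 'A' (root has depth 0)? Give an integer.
Answer: 2

Derivation:
Path from root to A: L -> H -> A
Depth = number of edges = 2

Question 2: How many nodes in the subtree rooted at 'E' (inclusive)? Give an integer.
Answer: 6

Derivation:
Subtree rooted at E contains: B, E, F, G, J, K
Count = 6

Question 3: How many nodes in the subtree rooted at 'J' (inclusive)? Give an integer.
Answer: 3

Derivation:
Subtree rooted at J contains: F, G, J
Count = 3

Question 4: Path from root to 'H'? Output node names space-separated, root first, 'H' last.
Answer: L H

Derivation:
Walk down from root: L -> H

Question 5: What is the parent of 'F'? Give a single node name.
Scan adjacency: F appears as child of J

Answer: J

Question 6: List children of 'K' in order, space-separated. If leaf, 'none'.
Answer: none

Derivation:
Node K's children (from adjacency): (leaf)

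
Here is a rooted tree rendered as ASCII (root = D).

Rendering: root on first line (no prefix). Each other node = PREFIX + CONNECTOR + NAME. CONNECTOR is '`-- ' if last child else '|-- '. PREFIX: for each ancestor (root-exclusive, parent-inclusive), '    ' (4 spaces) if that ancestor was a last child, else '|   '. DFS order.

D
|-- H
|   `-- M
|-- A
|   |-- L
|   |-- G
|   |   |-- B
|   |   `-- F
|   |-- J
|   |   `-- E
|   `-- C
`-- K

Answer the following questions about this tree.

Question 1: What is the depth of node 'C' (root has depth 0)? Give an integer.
Answer: 2

Derivation:
Path from root to C: D -> A -> C
Depth = number of edges = 2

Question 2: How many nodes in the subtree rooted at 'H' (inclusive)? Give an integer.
Answer: 2

Derivation:
Subtree rooted at H contains: H, M
Count = 2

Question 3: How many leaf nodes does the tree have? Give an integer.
Answer: 7

Derivation:
Leaves (nodes with no children): B, C, E, F, K, L, M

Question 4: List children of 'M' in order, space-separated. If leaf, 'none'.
Node M's children (from adjacency): (leaf)

Answer: none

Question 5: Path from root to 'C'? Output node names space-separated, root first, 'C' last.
Walk down from root: D -> A -> C

Answer: D A C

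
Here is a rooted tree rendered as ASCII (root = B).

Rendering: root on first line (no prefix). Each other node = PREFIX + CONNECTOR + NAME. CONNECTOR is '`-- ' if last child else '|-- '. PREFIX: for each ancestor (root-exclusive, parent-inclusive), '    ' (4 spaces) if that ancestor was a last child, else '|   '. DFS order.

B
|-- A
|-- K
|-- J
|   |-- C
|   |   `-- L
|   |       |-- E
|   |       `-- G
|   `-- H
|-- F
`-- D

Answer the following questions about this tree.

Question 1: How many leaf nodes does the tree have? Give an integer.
Answer: 7

Derivation:
Leaves (nodes with no children): A, D, E, F, G, H, K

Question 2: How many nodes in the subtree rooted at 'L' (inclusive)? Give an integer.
Subtree rooted at L contains: E, G, L
Count = 3

Answer: 3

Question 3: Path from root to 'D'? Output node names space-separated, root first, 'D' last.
Walk down from root: B -> D

Answer: B D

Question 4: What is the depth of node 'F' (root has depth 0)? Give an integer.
Answer: 1

Derivation:
Path from root to F: B -> F
Depth = number of edges = 1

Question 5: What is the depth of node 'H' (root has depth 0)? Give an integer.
Answer: 2

Derivation:
Path from root to H: B -> J -> H
Depth = number of edges = 2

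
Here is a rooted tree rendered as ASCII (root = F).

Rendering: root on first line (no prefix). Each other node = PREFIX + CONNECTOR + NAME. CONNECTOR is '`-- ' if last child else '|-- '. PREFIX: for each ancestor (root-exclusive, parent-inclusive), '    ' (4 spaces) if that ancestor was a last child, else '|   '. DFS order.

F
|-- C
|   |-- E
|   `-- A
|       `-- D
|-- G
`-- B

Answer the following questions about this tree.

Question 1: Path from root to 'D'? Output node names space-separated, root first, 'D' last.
Walk down from root: F -> C -> A -> D

Answer: F C A D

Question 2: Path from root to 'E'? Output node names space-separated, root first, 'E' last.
Walk down from root: F -> C -> E

Answer: F C E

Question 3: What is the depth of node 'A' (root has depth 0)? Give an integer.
Path from root to A: F -> C -> A
Depth = number of edges = 2

Answer: 2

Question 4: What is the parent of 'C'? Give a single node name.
Answer: F

Derivation:
Scan adjacency: C appears as child of F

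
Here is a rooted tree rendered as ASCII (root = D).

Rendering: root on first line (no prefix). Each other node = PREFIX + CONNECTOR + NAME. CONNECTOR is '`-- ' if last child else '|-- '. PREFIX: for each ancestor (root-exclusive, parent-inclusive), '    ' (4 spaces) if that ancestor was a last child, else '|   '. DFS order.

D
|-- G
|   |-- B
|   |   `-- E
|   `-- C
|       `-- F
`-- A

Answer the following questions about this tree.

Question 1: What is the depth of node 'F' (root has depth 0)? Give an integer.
Answer: 3

Derivation:
Path from root to F: D -> G -> C -> F
Depth = number of edges = 3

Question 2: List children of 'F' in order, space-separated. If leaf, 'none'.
Node F's children (from adjacency): (leaf)

Answer: none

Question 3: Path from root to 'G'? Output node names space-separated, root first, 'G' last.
Answer: D G

Derivation:
Walk down from root: D -> G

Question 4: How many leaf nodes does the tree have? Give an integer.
Leaves (nodes with no children): A, E, F

Answer: 3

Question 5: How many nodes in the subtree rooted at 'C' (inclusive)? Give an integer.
Answer: 2

Derivation:
Subtree rooted at C contains: C, F
Count = 2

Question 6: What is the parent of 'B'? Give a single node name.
Answer: G

Derivation:
Scan adjacency: B appears as child of G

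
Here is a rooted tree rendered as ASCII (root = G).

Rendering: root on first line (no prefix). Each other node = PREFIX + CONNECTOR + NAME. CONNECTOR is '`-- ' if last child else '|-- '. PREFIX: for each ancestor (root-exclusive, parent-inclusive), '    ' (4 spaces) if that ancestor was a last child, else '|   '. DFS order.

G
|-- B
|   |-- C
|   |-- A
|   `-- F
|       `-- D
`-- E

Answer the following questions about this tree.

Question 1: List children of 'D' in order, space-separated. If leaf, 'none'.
Answer: none

Derivation:
Node D's children (from adjacency): (leaf)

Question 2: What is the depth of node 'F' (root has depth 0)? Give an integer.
Path from root to F: G -> B -> F
Depth = number of edges = 2

Answer: 2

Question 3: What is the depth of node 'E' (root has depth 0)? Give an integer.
Answer: 1

Derivation:
Path from root to E: G -> E
Depth = number of edges = 1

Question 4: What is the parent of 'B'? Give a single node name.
Scan adjacency: B appears as child of G

Answer: G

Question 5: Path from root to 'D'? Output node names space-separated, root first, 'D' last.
Answer: G B F D

Derivation:
Walk down from root: G -> B -> F -> D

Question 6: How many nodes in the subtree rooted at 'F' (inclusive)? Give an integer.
Answer: 2

Derivation:
Subtree rooted at F contains: D, F
Count = 2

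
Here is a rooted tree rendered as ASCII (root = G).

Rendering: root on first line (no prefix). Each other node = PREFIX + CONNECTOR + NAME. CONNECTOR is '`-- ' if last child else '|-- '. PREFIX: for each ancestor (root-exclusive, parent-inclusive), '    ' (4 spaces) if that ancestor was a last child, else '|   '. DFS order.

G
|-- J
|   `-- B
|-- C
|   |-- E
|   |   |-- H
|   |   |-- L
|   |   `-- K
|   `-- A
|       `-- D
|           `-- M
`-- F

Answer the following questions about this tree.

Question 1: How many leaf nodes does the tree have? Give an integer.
Leaves (nodes with no children): B, F, H, K, L, M

Answer: 6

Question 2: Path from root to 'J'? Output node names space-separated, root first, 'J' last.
Answer: G J

Derivation:
Walk down from root: G -> J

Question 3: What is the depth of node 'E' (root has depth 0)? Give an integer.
Answer: 2

Derivation:
Path from root to E: G -> C -> E
Depth = number of edges = 2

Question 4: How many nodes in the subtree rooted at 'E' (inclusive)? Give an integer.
Subtree rooted at E contains: E, H, K, L
Count = 4

Answer: 4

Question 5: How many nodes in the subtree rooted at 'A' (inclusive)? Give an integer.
Subtree rooted at A contains: A, D, M
Count = 3

Answer: 3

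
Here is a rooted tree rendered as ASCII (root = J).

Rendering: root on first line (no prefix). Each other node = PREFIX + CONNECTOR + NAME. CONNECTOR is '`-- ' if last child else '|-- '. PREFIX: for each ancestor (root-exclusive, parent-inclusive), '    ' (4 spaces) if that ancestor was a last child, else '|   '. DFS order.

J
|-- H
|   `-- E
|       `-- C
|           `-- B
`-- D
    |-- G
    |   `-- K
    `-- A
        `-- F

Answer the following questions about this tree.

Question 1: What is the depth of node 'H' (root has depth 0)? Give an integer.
Path from root to H: J -> H
Depth = number of edges = 1

Answer: 1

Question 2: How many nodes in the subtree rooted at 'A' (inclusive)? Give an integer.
Answer: 2

Derivation:
Subtree rooted at A contains: A, F
Count = 2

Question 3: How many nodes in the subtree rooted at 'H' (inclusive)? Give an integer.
Subtree rooted at H contains: B, C, E, H
Count = 4

Answer: 4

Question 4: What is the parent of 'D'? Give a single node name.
Answer: J

Derivation:
Scan adjacency: D appears as child of J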